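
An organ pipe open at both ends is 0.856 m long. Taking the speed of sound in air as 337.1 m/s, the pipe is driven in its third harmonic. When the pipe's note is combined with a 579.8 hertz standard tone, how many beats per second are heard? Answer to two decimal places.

10.91 Hz

Open pipe: f_n = n·v/(2L) = 3·337.1/(2·0.856) = 590.7126 Hz.
f_beat = |590.7126 − 579.8| = 10.91 Hz.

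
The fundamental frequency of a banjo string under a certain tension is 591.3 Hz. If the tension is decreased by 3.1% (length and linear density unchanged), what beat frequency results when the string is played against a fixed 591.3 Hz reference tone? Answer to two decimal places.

For a string, f ∝ √T, so the new frequency is 591.3·√0.969 = 582.0627 Hz.
f_beat = |582.0627 − 591.3| = 9.24 Hz.

9.24 Hz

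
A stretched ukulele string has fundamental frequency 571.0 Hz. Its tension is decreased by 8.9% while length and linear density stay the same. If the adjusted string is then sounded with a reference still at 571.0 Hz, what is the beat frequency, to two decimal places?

For a string, f ∝ √T, so the new frequency is 571.0·√0.911 = 544.9985 Hz.
f_beat = |544.9985 − 571.0| = 26.00 Hz.

26.00 Hz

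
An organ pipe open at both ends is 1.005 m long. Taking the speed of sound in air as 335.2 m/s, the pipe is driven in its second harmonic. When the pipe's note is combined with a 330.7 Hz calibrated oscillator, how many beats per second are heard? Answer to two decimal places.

Open pipe: f_n = n·v/(2L) = 2·335.2/(2·1.005) = 333.5323 Hz.
f_beat = |333.5323 − 330.7| = 2.83 Hz.

2.83 Hz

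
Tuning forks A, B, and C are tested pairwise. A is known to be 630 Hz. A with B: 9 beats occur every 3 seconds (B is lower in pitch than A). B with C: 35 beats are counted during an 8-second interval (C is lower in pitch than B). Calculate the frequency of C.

622.625 Hz

A–B: Beat frequency = 9/3 = 3 Hz.
B is below A, so f_B = 630 − 3 = 627 Hz.
B–C: Beat frequency = 35/8 = 4.375 Hz.
C is below B, so f_C = 627 − 4.375 = 622.625 Hz.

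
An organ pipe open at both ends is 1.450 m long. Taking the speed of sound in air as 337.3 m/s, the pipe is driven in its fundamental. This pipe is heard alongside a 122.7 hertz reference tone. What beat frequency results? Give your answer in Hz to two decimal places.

Open pipe: f_n = n·v/(2L) = 1·337.3/(2·1.450) = 116.3103 Hz.
f_beat = |116.3103 − 122.7| = 6.39 Hz.

6.39 Hz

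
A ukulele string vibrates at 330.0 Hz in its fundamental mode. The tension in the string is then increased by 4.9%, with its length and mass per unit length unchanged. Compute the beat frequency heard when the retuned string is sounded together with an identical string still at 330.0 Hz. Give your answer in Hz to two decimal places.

For a string, f ∝ √T, so the new frequency is 330.0·√1.049 = 337.9883 Hz.
f_beat = |337.9883 − 330.0| = 7.99 Hz.

7.99 Hz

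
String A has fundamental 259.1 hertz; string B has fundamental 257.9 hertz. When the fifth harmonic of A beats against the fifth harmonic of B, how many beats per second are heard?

6.0 Hz

Fifth harmonic of the first: 5·259.1 = 1295.5 Hz.
Fifth harmonic of the second: 5·257.9 = 1289.5 Hz.
f_beat = |1295.5 − 1289.5| = 6.0 Hz.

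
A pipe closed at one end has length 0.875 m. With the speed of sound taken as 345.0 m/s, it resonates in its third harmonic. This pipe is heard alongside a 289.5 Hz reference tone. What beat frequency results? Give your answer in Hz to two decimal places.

Closed pipe (odd harmonics): f_n = n·v/(4L) = 3·345.0/(4·0.875) = 295.7143 Hz.
f_beat = |295.7143 − 289.5| = 6.21 Hz.

6.21 Hz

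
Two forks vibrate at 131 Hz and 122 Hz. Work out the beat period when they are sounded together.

0.111 s

f_beat = |131 − 122| = 9 Hz.
Beat period T = 1 / f_beat = 1 / 9 s.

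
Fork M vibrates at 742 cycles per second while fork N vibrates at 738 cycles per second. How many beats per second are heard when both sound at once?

The beat frequency equals the magnitude of the frequency difference.
|742 − 738| = 4 Hz.

4 Hz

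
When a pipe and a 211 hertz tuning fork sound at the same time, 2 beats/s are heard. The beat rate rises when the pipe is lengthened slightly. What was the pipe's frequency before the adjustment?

|f − 211| = 2, so the pipe was at either 209 Hz or 213 Hz.
A longer pipe has a lower fundamental; the adjustment lowers the pipe's frequency.
The beat rate rose, so the adjustment moved the pipe further from 211 Hz — it was already below the reference.

209 Hz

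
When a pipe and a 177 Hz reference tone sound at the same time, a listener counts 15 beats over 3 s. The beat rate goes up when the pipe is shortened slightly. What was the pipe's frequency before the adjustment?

Beat frequency = 15/3 = 5 Hz.
|f − 177| = 5, so the pipe was at either 172 Hz or 182 Hz.
A shorter pipe has a higher fundamental; the adjustment raises the pipe's frequency.
The beat rate rose, so the adjustment moved the pipe further from 177 Hz — it was already above the reference.

182 Hz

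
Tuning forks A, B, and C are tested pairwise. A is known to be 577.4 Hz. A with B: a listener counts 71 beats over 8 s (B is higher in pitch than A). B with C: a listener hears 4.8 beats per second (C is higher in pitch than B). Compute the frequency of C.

A–B: Beat frequency = 71/8 = 8.875 Hz.
B is above A, so f_B = 577.4 + 8.875 = 586.275 Hz.
C is above B, so f_C = 586.275 + 4.8 = 591.075 Hz.

591.075 Hz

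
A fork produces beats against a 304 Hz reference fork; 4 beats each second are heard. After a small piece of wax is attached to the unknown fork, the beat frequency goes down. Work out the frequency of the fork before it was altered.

308 Hz

|f − 304| = 4, so the fork was at either 300 Hz or 308 Hz.
Loading a fork with wax lowers its frequency; the adjustment lowers the fork's frequency.
The beat rate fell, so the adjustment moved the fork toward 304 Hz — it must have started above the reference.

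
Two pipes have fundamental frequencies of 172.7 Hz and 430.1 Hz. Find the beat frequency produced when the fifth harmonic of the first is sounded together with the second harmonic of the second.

3.3 Hz

Fifth harmonic of the first: 5·172.7 = 863.5 Hz.
Second harmonic of the second: 2·430.1 = 860.2 Hz.
f_beat = |863.5 − 860.2| = 3.3 Hz.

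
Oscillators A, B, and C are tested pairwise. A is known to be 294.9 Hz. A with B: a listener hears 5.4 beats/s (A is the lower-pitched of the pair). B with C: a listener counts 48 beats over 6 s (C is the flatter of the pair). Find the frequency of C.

292.3 Hz

B is above A, so f_B = 294.9 + 5.4 = 300.3 Hz.
B–C: Beat frequency = 48/6 = 8 Hz.
C is below B, so f_C = 300.3 − 8 = 292.3 Hz.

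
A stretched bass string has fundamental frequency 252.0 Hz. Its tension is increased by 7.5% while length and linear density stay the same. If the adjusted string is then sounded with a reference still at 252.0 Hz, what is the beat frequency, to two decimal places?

9.28 Hz

For a string, f ∝ √T, so the new frequency is 252.0·√1.075 = 261.2792 Hz.
f_beat = |261.2792 − 252.0| = 9.28 Hz.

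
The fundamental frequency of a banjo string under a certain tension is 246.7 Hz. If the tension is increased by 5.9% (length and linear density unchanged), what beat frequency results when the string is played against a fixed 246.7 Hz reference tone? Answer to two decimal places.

For a string, f ∝ √T, so the new frequency is 246.7·√1.059 = 253.8734 Hz.
f_beat = |253.8734 − 246.7| = 7.17 Hz.

7.17 Hz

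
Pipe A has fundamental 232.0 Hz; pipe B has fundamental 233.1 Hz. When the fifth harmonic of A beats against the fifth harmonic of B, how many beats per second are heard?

Fifth harmonic of the first: 5·232.0 = 1160.0 Hz.
Fifth harmonic of the second: 5·233.1 = 1165.5 Hz.
f_beat = |1160.0 − 1165.5| = 5.5 Hz.

5.5 Hz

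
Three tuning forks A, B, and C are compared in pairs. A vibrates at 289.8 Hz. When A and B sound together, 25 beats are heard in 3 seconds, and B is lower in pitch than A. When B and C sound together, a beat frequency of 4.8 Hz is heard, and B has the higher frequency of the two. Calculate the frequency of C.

A–B: Beat frequency = 25/3 = 8.3333 Hz.
B is below A, so f_B = 289.8 − 8.3333 = 281.4667 Hz.
C is below B, so f_C = 281.4667 − 4.8 = 276.6667 Hz.

276.6667 Hz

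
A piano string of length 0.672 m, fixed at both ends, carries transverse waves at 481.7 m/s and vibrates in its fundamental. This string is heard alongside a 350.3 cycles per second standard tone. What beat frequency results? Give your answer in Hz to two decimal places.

8.11 Hz

For a string fixed at both ends, f_n = n·v/(2L) = 1·481.7/(2·0.672) = 358.4077 Hz.
f_beat = |358.4077 − 350.3| = 8.11 Hz.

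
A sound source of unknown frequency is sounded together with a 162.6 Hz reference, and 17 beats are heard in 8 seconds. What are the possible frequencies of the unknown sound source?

160.475 Hz or 164.725 Hz

Beat frequency = 17/8 = 2.125 Hz.
|f − 162.6| = 2.125, so f = 162.6 ± 2.125.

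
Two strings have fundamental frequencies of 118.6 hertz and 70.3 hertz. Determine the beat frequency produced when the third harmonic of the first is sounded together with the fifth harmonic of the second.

4.3 Hz

Third harmonic of the first: 3·118.6 = 355.8 Hz.
Fifth harmonic of the second: 5·70.3 = 351.5 Hz.
f_beat = |355.8 − 351.5| = 4.3 Hz.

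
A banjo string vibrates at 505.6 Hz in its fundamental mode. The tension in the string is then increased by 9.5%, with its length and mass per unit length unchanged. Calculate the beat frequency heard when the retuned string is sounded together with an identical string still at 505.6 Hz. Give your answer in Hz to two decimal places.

For a string, f ∝ √T, so the new frequency is 505.6·√1.095 = 529.0712 Hz.
f_beat = |529.0712 − 505.6| = 23.47 Hz.

23.47 Hz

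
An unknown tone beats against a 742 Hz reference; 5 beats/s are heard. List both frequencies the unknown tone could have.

|f − 742| = 5, so f = 742 ± 5.

737 Hz or 747 Hz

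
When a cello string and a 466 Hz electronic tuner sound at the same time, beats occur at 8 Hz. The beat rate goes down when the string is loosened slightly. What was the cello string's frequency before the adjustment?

474 Hz

|f − 466| = 8, so the cello string was at either 458 Hz or 474 Hz.
Reducing tension lowers a string's frequency; the adjustment lowers the cello string's frequency.
The beat rate fell, so the adjustment moved the cello string toward 466 Hz — it must have started above the reference.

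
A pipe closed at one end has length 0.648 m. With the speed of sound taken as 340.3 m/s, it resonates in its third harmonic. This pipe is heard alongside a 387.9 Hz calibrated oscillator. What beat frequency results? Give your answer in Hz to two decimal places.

Closed pipe (odd harmonics): f_n = n·v/(4L) = 3·340.3/(4·0.648) = 393.8657 Hz.
f_beat = |393.8657 − 387.9| = 5.97 Hz.

5.97 Hz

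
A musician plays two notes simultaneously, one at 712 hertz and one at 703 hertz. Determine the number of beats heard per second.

9 Hz

The beat frequency equals the magnitude of the frequency difference.
|712 − 703| = 9 Hz.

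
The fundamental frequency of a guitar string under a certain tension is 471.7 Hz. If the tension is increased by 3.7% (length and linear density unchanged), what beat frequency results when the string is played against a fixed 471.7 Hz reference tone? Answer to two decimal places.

8.65 Hz

For a string, f ∝ √T, so the new frequency is 471.7·√1.037 = 480.3472 Hz.
f_beat = |480.3472 − 471.7| = 8.65 Hz.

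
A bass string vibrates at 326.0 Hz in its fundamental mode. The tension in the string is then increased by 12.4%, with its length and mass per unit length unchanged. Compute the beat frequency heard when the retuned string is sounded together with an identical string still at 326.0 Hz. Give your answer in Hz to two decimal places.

For a string, f ∝ √T, so the new frequency is 326.0·√1.124 = 345.6215 Hz.
f_beat = |345.6215 − 326.0| = 19.62 Hz.

19.62 Hz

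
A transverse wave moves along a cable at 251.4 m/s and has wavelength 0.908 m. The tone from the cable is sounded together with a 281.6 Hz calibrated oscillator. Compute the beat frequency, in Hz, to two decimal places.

4.73 Hz

Source frequency f = v/λ = 251.4/0.908 = 276.8722 Hz.
f_beat = |276.8722 − 281.6| = 4.73 Hz.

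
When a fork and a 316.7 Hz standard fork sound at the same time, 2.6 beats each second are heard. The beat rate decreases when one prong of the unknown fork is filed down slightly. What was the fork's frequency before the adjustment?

|f − 316.7| = 2.6, so the fork was at either 314.1 Hz or 319.3 Hz.
Filing a prong removes mass and raises the fork's frequency; the adjustment raises the fork's frequency.
The beat rate fell, so the adjustment moved the fork toward 316.7 Hz — it must have started below the reference.

314.1 Hz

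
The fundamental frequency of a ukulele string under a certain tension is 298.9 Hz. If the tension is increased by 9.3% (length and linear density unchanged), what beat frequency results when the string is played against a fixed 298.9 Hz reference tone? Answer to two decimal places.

For a string, f ∝ √T, so the new frequency is 298.9·√1.093 = 312.4899 Hz.
f_beat = |312.4899 − 298.9| = 13.59 Hz.

13.59 Hz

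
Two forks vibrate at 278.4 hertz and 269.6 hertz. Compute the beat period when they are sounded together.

f_beat = |278.4 − 269.6| = 8.8 Hz.
Beat period T = 1 / f_beat = 1 / 8.8 s.

0.114 s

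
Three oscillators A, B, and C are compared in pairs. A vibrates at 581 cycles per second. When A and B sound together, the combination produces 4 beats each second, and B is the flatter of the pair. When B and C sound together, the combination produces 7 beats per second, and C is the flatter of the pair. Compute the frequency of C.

570 Hz

B is below A, so f_B = 581 − 4 = 577 Hz.
C is below B, so f_C = 577 − 7 = 570 Hz.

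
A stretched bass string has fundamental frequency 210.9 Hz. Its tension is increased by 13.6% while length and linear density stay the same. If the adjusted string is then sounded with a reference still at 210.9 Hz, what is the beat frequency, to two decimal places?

For a string, f ∝ √T, so the new frequency is 210.9·√1.136 = 224.7842 Hz.
f_beat = |224.7842 − 210.9| = 13.88 Hz.

13.88 Hz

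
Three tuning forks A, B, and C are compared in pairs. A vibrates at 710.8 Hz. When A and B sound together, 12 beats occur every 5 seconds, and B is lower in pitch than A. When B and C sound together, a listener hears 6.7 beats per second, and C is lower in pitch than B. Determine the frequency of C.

701.7 Hz

A–B: Beat frequency = 12/5 = 2.4 Hz.
B is below A, so f_B = 710.8 − 2.4 = 708.4 Hz.
C is below B, so f_C = 708.4 − 6.7 = 701.7 Hz.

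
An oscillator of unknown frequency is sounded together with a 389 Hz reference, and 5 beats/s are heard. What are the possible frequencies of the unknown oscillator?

|f − 389| = 5, so f = 389 ± 5.

384 Hz or 394 Hz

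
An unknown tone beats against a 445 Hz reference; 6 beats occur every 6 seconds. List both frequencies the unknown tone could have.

444 Hz or 446 Hz

Beat frequency = 6/6 = 1 Hz.
|f − 445| = 1, so f = 445 ± 1.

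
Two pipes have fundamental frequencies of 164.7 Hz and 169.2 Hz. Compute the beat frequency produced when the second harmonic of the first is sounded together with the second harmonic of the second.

Second harmonic of the first: 2·164.7 = 329.4 Hz.
Second harmonic of the second: 2·169.2 = 338.4 Hz.
f_beat = |329.4 − 338.4| = 9.0 Hz.

9.0 Hz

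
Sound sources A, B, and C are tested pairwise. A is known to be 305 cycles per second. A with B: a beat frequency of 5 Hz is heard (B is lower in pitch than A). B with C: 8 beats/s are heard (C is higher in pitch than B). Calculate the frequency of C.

308 Hz

B is below A, so f_B = 305 − 5 = 300 Hz.
C is above B, so f_C = 300 + 8 = 308 Hz.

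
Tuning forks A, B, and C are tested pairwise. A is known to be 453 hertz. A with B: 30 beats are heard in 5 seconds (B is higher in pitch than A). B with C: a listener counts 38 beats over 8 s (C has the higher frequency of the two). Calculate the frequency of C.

A–B: Beat frequency = 30/5 = 6 Hz.
B is above A, so f_B = 453 + 6 = 459 Hz.
B–C: Beat frequency = 38/8 = 4.75 Hz.
C is above B, so f_C = 459 + 4.75 = 463.75 Hz.

463.75 Hz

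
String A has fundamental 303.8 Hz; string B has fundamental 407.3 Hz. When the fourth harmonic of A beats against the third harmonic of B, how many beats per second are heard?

6.7 Hz

Fourth harmonic of the first: 4·303.8 = 1215.2 Hz.
Third harmonic of the second: 3·407.3 = 1221.9 Hz.
f_beat = |1215.2 − 1221.9| = 6.7 Hz.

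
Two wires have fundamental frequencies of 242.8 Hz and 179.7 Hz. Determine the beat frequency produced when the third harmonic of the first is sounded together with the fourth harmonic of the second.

Third harmonic of the first: 3·242.8 = 728.4 Hz.
Fourth harmonic of the second: 4·179.7 = 718.8 Hz.
f_beat = |728.4 − 718.8| = 9.6 Hz.

9.6 Hz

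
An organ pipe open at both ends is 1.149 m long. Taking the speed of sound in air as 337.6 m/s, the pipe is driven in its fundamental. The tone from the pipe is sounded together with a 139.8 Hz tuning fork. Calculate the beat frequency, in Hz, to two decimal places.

7.11 Hz

Open pipe: f_n = n·v/(2L) = 1·337.6/(2·1.149) = 146.9104 Hz.
f_beat = |146.9104 − 139.8| = 7.11 Hz.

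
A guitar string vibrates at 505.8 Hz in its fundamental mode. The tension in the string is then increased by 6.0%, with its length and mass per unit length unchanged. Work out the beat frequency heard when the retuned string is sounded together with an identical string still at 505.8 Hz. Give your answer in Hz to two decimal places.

14.95 Hz

For a string, f ∝ √T, so the new frequency is 505.8·√1.060 = 520.7530 Hz.
f_beat = |520.7530 − 505.8| = 14.95 Hz.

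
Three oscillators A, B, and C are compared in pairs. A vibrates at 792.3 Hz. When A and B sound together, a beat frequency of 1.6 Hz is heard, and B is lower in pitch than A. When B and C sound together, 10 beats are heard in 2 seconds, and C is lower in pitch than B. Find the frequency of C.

785.7 Hz

B is below A, so f_B = 792.3 − 1.6 = 790.7 Hz.
B–C: Beat frequency = 10/2 = 5 Hz.
C is below B, so f_C = 790.7 − 5 = 785.7 Hz.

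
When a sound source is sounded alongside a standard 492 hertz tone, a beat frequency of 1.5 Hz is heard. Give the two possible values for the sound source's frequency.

490.5 Hz or 493.5 Hz

|f − 492| = 1.5, so f = 492 ± 1.5.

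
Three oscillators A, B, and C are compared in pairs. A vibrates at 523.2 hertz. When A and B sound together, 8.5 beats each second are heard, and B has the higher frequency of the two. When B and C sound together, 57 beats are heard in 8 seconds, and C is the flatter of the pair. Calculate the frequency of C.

524.575 Hz

B is above A, so f_B = 523.2 + 8.5 = 531.7 Hz.
B–C: Beat frequency = 57/8 = 7.125 Hz.
C is below B, so f_C = 531.7 − 7.125 = 524.575 Hz.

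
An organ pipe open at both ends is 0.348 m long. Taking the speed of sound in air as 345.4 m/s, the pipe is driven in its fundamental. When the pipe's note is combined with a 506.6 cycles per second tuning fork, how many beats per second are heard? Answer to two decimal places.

10.34 Hz

Open pipe: f_n = n·v/(2L) = 1·345.4/(2·0.348) = 496.2644 Hz.
f_beat = |496.2644 − 506.6| = 10.34 Hz.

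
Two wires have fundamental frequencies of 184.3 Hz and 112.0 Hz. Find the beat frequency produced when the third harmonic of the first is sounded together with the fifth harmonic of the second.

7.1 Hz

Third harmonic of the first: 3·184.3 = 552.9 Hz.
Fifth harmonic of the second: 5·112.0 = 560.0 Hz.
f_beat = |552.9 − 560.0| = 7.1 Hz.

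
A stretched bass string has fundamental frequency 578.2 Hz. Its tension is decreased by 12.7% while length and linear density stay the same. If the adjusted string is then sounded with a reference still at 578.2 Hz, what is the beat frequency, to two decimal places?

For a string, f ∝ √T, so the new frequency is 578.2·√0.873 = 540.2381 Hz.
f_beat = |540.2381 − 578.2| = 37.96 Hz.

37.96 Hz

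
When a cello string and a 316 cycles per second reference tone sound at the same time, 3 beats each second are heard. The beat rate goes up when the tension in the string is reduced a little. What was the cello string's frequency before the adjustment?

|f − 316| = 3, so the cello string was at either 313 Hz or 319 Hz.
Lower tension means lower frequency; the adjustment lowers the cello string's frequency.
The beat rate rose, so the adjustment moved the cello string further from 316 Hz — it was already below the reference.

313 Hz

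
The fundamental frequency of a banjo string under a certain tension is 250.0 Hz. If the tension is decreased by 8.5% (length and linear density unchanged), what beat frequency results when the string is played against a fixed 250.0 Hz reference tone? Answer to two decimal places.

10.86 Hz

For a string, f ∝ √T, so the new frequency is 250.0·√0.915 = 239.1391 Hz.
f_beat = |239.1391 − 250.0| = 10.86 Hz.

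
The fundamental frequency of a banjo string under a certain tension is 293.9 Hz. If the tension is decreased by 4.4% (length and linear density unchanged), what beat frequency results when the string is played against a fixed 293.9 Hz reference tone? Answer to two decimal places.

For a string, f ∝ √T, so the new frequency is 293.9·√0.956 = 287.3615 Hz.
f_beat = |287.3615 − 293.9| = 6.54 Hz.

6.54 Hz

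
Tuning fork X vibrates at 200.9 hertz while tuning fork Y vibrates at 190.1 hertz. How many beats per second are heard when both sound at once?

The beat frequency equals the magnitude of the frequency difference.
|200.9 − 190.1| = 10.8 Hz.

10.8 Hz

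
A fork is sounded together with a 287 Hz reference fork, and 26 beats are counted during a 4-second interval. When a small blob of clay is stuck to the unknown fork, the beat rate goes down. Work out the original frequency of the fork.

293.5 Hz

Beat frequency = 26/4 = 6.5 Hz.
|f − 287| = 6.5, so the fork was at either 280.5 Hz or 293.5 Hz.
Adding mass to a fork lowers its frequency; the adjustment lowers the fork's frequency.
The beat rate fell, so the adjustment moved the fork toward 287 Hz — it must have started above the reference.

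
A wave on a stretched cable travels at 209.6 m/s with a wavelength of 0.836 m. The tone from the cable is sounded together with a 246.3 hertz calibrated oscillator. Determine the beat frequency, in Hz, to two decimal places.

Source frequency f = v/λ = 209.6/0.836 = 250.7177 Hz.
f_beat = |250.7177 − 246.3| = 4.42 Hz.

4.42 Hz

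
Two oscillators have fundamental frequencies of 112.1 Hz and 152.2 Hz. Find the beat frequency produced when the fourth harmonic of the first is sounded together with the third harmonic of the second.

8.2 Hz

Fourth harmonic of the first: 4·112.1 = 448.4 Hz.
Third harmonic of the second: 3·152.2 = 456.6 Hz.
f_beat = |448.4 − 456.6| = 8.2 Hz.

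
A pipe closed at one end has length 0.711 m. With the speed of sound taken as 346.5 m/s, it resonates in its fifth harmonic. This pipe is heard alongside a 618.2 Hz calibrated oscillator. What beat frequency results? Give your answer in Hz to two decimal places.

9.02 Hz

Closed pipe (odd harmonics): f_n = n·v/(4L) = 5·346.5/(4·0.711) = 609.1772 Hz.
f_beat = |609.1772 − 618.2| = 9.02 Hz.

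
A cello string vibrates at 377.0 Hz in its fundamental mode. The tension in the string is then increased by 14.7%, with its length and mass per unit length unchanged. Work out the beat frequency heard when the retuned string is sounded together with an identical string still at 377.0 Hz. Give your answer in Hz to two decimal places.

26.76 Hz

For a string, f ∝ √T, so the new frequency is 377.0·√1.147 = 403.7598 Hz.
f_beat = |403.7598 − 377.0| = 26.76 Hz.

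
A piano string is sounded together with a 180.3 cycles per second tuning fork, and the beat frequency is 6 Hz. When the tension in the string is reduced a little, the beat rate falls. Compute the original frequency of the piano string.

|f − 180.3| = 6, so the piano string was at either 174.3 Hz or 186.3 Hz.
Lower tension means lower frequency; the adjustment lowers the piano string's frequency.
The beat rate fell, so the adjustment moved the piano string toward 180.3 Hz — it must have started above the reference.

186.3 Hz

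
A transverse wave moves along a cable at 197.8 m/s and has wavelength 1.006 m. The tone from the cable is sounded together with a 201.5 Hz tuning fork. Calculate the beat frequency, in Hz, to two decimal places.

4.88 Hz

Source frequency f = v/λ = 197.8/1.006 = 196.6203 Hz.
f_beat = |196.6203 − 201.5| = 4.88 Hz.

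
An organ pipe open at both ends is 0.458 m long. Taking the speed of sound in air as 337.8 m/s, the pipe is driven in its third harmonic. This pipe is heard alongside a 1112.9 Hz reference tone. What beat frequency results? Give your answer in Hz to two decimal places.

6.57 Hz

Open pipe: f_n = n·v/(2L) = 3·337.8/(2·0.458) = 1106.3319 Hz.
f_beat = |1106.3319 − 1112.9| = 6.57 Hz.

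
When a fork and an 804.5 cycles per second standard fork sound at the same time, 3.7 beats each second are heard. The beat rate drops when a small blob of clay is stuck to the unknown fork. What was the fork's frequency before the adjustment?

808.2 Hz

|f − 804.5| = 3.7, so the fork was at either 800.8 Hz or 808.2 Hz.
Adding mass to a fork lowers its frequency; the adjustment lowers the fork's frequency.
The beat rate fell, so the adjustment moved the fork toward 804.5 Hz — it must have started above the reference.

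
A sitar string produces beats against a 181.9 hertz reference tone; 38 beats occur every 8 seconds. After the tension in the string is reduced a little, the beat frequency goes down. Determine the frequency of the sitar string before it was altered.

Beat frequency = 38/8 = 4.75 Hz.
|f − 181.9| = 4.75, so the sitar string was at either 177.15 Hz or 186.65 Hz.
Lower tension means lower frequency; the adjustment lowers the sitar string's frequency.
The beat rate fell, so the adjustment moved the sitar string toward 181.9 Hz — it must have started above the reference.

186.65 Hz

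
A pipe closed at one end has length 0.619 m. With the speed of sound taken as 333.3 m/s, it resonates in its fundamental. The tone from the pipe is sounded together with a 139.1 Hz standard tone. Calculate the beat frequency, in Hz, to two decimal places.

Closed pipe (odd harmonics): f_n = n·v/(4L) = 1·333.3/(4·0.619) = 134.6123 Hz.
f_beat = |134.6123 − 139.1| = 4.49 Hz.

4.49 Hz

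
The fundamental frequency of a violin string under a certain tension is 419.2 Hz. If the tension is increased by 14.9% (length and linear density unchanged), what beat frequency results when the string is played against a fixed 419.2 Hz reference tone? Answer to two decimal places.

For a string, f ∝ √T, so the new frequency is 419.2·√1.149 = 449.3464 Hz.
f_beat = |449.3464 − 419.2| = 30.15 Hz.

30.15 Hz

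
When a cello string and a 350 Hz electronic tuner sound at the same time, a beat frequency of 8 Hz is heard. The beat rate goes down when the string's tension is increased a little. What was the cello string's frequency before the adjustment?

|f − 350| = 8, so the cello string was at either 342 Hz or 358 Hz.
Higher tension means higher frequency; the adjustment raises the cello string's frequency.
The beat rate fell, so the adjustment moved the cello string toward 350 Hz — it must have started below the reference.

342 Hz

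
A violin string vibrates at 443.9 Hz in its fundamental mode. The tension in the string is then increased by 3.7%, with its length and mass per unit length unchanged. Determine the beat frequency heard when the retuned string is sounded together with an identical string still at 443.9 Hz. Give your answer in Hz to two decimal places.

8.14 Hz

For a string, f ∝ √T, so the new frequency is 443.9·√1.037 = 452.0376 Hz.
f_beat = |452.0376 − 443.9| = 8.14 Hz.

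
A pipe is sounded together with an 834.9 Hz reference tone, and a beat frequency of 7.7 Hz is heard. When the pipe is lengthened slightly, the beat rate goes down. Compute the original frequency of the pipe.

|f − 834.9| = 7.7, so the pipe was at either 827.2 Hz or 842.6 Hz.
A longer pipe has a lower fundamental; the adjustment lowers the pipe's frequency.
The beat rate fell, so the adjustment moved the pipe toward 834.9 Hz — it must have started above the reference.

842.6 Hz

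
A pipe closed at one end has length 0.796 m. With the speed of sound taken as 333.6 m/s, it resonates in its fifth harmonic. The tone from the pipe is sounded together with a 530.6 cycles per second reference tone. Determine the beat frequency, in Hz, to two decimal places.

Closed pipe (odd harmonics): f_n = n·v/(4L) = 5·333.6/(4·0.796) = 523.8693 Hz.
f_beat = |523.8693 − 530.6| = 6.73 Hz.

6.73 Hz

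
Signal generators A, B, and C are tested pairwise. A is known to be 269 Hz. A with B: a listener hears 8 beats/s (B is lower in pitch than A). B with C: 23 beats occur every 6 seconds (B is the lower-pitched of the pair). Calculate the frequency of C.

264.8333 Hz

B is below A, so f_B = 269 − 8 = 261 Hz.
B–C: Beat frequency = 23/6 = 3.8333 Hz.
C is above B, so f_C = 261 + 3.8333 = 264.8333 Hz.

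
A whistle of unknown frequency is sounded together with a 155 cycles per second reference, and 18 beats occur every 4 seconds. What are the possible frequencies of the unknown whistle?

Beat frequency = 18/4 = 4.5 Hz.
|f − 155| = 4.5, so f = 155 ± 4.5.

150.5 Hz or 159.5 Hz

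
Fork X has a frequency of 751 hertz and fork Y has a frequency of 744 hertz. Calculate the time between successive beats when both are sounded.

0.143 s

f_beat = |751 − 744| = 7 Hz.
Beat period T = 1 / f_beat = 1 / 7 s.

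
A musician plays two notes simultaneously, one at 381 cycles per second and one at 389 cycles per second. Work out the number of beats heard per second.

8 Hz

Beats arise from superposition of two nearby frequencies; the beat rate is |f₁ − f₂|.
|381 − 389| = 8 Hz.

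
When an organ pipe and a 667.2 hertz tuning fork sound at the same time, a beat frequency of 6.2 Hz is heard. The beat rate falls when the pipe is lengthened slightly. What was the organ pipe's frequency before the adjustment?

|f − 667.2| = 6.2, so the organ pipe was at either 661 Hz or 673.4 Hz.
A longer pipe has a lower fundamental; the adjustment lowers the organ pipe's frequency.
The beat rate fell, so the adjustment moved the organ pipe toward 667.2 Hz — it must have started above the reference.

673.4 Hz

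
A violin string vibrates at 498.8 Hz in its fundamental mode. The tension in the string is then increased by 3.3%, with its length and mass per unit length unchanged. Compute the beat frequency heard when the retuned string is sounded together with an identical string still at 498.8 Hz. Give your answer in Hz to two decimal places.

For a string, f ∝ √T, so the new frequency is 498.8·√1.033 = 506.9634 Hz.
f_beat = |506.9634 − 498.8| = 8.16 Hz.

8.16 Hz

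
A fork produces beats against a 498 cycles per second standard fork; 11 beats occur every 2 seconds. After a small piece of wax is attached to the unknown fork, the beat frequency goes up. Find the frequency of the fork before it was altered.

Beat frequency = 11/2 = 5.5 Hz.
|f − 498| = 5.5, so the fork was at either 492.5 Hz or 503.5 Hz.
Loading a fork with wax lowers its frequency; the adjustment lowers the fork's frequency.
The beat rate rose, so the adjustment moved the fork further from 498 Hz — it was already below the reference.

492.5 Hz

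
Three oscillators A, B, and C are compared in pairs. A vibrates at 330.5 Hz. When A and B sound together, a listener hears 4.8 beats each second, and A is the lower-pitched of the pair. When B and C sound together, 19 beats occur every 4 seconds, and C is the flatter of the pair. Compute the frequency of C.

330.55 Hz

B is above A, so f_B = 330.5 + 4.8 = 335.3 Hz.
B–C: Beat frequency = 19/4 = 4.75 Hz.
C is below B, so f_C = 335.3 − 4.75 = 330.55 Hz.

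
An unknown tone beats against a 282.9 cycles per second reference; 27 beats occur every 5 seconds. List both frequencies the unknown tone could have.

Beat frequency = 27/5 = 5.4 Hz.
|f − 282.9| = 5.4, so f = 282.9 ± 5.4.

277.5 Hz or 288.3 Hz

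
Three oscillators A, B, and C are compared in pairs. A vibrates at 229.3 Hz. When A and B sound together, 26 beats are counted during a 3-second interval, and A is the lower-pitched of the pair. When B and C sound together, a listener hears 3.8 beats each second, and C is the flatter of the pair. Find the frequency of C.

234.1667 Hz

A–B: Beat frequency = 26/3 = 8.6667 Hz.
B is above A, so f_B = 229.3 + 8.6667 = 237.9667 Hz.
C is below B, so f_C = 237.9667 − 3.8 = 234.1667 Hz.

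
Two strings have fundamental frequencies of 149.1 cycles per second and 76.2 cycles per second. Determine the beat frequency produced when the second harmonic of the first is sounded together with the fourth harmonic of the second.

Second harmonic of the first: 2·149.1 = 298.2 Hz.
Fourth harmonic of the second: 4·76.2 = 304.8 Hz.
f_beat = |298.2 − 304.8| = 6.6 Hz.

6.6 Hz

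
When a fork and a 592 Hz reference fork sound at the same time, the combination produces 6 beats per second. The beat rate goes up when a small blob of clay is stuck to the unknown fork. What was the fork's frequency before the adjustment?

|f − 592| = 6, so the fork was at either 586 Hz or 598 Hz.
Adding mass to a fork lowers its frequency; the adjustment lowers the fork's frequency.
The beat rate rose, so the adjustment moved the fork further from 592 Hz — it was already below the reference.

586 Hz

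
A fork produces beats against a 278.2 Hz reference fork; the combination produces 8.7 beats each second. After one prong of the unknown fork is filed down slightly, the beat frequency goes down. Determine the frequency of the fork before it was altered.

269.5 Hz

|f − 278.2| = 8.7, so the fork was at either 269.5 Hz or 286.9 Hz.
Filing a prong removes mass and raises the fork's frequency; the adjustment raises the fork's frequency.
The beat rate fell, so the adjustment moved the fork toward 278.2 Hz — it must have started below the reference.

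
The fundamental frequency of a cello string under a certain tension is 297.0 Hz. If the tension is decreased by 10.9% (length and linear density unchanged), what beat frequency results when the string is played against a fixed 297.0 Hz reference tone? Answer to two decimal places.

16.65 Hz

For a string, f ∝ √T, so the new frequency is 297.0·√0.891 = 280.3466 Hz.
f_beat = |280.3466 − 297.0| = 16.65 Hz.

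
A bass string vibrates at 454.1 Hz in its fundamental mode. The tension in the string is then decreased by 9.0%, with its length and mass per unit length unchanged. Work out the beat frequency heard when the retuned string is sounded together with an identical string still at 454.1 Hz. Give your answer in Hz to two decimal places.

20.92 Hz

For a string, f ∝ √T, so the new frequency is 454.1·√0.910 = 433.1838 Hz.
f_beat = |433.1838 − 454.1| = 20.92 Hz.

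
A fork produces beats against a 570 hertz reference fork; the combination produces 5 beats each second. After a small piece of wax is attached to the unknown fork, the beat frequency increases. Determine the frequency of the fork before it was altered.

|f − 570| = 5, so the fork was at either 565 Hz or 575 Hz.
Loading a fork with wax lowers its frequency; the adjustment lowers the fork's frequency.
The beat rate rose, so the adjustment moved the fork further from 570 Hz — it was already below the reference.

565 Hz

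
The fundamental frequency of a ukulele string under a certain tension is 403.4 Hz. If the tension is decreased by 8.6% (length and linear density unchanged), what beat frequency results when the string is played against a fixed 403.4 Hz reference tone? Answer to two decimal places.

For a string, f ∝ √T, so the new frequency is 403.4·√0.914 = 385.6639 Hz.
f_beat = |385.6639 − 403.4| = 17.74 Hz.

17.74 Hz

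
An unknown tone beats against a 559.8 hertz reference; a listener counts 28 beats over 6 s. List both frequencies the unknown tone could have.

555.1333 Hz or 564.4667 Hz

Beat frequency = 28/6 = 4.6667 Hz.
|f − 559.8| = 4.6667, so f = 559.8 ± 4.6667.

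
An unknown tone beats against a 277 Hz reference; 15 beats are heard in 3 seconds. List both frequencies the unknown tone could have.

272 Hz or 282 Hz

Beat frequency = 15/3 = 5 Hz.
|f − 277| = 5, so f = 277 ± 5.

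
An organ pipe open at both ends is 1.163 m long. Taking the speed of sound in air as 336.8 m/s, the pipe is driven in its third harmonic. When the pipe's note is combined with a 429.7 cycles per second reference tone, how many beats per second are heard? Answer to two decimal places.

4.69 Hz

Open pipe: f_n = n·v/(2L) = 3·336.8/(2·1.163) = 434.3938 Hz.
f_beat = |434.3938 − 429.7| = 4.69 Hz.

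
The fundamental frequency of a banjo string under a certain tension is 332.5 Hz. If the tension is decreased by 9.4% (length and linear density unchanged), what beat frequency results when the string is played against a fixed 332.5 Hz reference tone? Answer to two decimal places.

16.01 Hz

For a string, f ∝ √T, so the new frequency is 332.5·√0.906 = 316.4869 Hz.
f_beat = |316.4869 − 332.5| = 16.01 Hz.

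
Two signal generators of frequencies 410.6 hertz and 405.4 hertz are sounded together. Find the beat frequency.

5.2 Hz

f_beat = |f₁ − f₂|.
|410.6 − 405.4| = 5.2 Hz.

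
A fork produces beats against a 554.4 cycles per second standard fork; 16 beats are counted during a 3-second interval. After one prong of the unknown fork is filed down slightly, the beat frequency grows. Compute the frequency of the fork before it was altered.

559.7333 Hz

Beat frequency = 16/3 = 5.3333 Hz.
|f − 554.4| = 5.3333, so the fork was at either 549.0667 Hz or 559.7333 Hz.
Filing a prong removes mass and raises the fork's frequency; the adjustment raises the fork's frequency.
The beat rate rose, so the adjustment moved the fork further from 554.4 Hz — it was already above the reference.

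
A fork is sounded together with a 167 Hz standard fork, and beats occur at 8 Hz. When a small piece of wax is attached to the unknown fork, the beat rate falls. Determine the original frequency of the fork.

|f − 167| = 8, so the fork was at either 159 Hz or 175 Hz.
Loading a fork with wax lowers its frequency; the adjustment lowers the fork's frequency.
The beat rate fell, so the adjustment moved the fork toward 167 Hz — it must have started above the reference.

175 Hz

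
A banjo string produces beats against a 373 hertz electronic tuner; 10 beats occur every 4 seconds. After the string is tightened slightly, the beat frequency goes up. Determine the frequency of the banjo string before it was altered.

Beat frequency = 10/4 = 2.5 Hz.
|f − 373| = 2.5, so the banjo string was at either 370.5 Hz or 375.5 Hz.
Increasing tension raises a string's frequency; the adjustment raises the banjo string's frequency.
The beat rate rose, so the adjustment moved the banjo string further from 373 Hz — it was already above the reference.

375.5 Hz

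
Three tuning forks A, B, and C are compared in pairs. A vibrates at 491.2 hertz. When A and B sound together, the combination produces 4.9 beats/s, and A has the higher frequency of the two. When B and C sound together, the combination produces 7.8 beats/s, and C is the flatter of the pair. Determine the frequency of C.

B is below A, so f_B = 491.2 − 4.9 = 486.3 Hz.
C is below B, so f_C = 486.3 − 7.8 = 478.5 Hz.

478.5 Hz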